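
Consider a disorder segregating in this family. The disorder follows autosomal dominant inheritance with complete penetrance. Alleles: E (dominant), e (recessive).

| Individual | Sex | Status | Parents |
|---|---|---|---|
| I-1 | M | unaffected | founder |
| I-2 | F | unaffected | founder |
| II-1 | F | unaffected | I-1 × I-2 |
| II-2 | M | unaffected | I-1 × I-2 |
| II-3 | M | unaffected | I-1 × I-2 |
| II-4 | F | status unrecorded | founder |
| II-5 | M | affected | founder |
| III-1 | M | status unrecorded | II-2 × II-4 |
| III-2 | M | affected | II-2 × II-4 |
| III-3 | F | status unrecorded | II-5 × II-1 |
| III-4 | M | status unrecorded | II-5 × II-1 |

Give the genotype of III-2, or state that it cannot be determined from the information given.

From phenotype alone, III-2 is EE or Ee.
III-2 is affected so carries E and received e from II-2 (ee), so III-2 is Ee.

Ee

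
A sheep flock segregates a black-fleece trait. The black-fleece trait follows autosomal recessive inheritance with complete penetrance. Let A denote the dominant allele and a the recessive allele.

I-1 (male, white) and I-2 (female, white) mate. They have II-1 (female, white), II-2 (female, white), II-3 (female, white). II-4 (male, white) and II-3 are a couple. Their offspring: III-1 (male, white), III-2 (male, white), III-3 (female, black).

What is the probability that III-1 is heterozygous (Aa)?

II-4 is white so carries A and passed a to III-3 (aa), so II-4 is Aa.
II-3 is white so carries A and passed a to III-3 (aa), so II-3 is Aa.
Their cross gives offspring ratios 1/4 AA : 1/2 Aa : 1/4 aa. Conditioning on III-1 being white, P(Aa) = 1/2 / 3/4 = 2/3.

2/3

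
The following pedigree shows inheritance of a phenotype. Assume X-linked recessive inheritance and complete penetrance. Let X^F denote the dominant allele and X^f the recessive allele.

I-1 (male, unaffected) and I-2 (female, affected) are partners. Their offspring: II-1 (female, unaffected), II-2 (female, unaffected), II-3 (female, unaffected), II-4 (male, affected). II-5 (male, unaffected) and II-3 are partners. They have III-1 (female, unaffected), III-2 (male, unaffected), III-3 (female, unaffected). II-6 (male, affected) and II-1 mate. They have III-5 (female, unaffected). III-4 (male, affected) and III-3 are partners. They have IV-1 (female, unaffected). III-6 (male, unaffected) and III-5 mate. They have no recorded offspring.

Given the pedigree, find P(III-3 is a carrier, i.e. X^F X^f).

1/3

II-5 is unaffected, so II-5 is X^F Y.
II-3 is unaffected so carries F and received f from I-2 (X^f X^f), so II-3 is X^F X^f.
Their cross gives offspring ratios 1/2 X^F X^F : 1/2 X^F X^f. Conditioning on III-3 being unaffected, P(X^F X^f) = 1/2 / 1 = 1/2 before taking III-3's own offspring into account.
III-4 is affected, so III-4 is X^f Y.
Now use III-3's offspring. Probability of each recorded status — unaffected daughter IV-1: 1/2 if III-3 is X^F X^f, 1 if X^F X^F.
Bayes: P(X^F X^f) = 1/2·1/2 / (1/2·1/2 + 1/2·1) = 1/3.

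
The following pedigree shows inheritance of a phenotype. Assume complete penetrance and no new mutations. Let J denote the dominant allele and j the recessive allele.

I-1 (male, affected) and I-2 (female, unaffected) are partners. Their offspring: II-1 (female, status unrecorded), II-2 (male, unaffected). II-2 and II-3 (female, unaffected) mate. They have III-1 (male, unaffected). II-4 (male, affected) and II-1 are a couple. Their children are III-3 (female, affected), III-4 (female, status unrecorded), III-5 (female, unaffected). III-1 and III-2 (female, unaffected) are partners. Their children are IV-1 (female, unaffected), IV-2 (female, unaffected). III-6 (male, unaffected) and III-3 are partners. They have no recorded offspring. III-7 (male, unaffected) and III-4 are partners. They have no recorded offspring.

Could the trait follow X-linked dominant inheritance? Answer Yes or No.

No

Under X-linked dominant, III-5 (unaffected, female) cannot arise from II-4 (affected) × II-1 (unrecorded).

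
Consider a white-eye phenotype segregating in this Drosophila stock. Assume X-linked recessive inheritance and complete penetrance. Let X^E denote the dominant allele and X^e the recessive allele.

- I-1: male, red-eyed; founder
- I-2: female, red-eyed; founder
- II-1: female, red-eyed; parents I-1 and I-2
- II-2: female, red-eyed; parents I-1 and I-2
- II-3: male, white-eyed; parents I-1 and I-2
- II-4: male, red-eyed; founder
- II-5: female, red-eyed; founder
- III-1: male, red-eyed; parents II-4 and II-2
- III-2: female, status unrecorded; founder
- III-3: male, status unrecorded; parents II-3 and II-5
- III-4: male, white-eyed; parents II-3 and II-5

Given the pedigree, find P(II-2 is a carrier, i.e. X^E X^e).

I-1 is red-eyed, so I-1 is X^E Y.
I-2 is red-eyed so carries E and passed e to II-3 (X^e Y), so I-2 is X^E X^e.
Their cross gives offspring ratios 1/2 X^E X^E : 1/2 X^E X^e. Conditioning on II-2 being red-eyed, P(X^E X^e) = 1/2 / 1 = 1/2 before taking II-2's own offspring into account.
II-4 is red-eyed, so II-4 is X^E Y.
Now use II-2's offspring. Probability of each recorded status — red-eyed son III-1: 1/2 if II-2 is X^E X^e, 1 if X^E X^E.
Bayes: P(X^E X^e) = 1/2·1/2 / (1/2·1/2 + 1/2·1) = 1/3.

1/3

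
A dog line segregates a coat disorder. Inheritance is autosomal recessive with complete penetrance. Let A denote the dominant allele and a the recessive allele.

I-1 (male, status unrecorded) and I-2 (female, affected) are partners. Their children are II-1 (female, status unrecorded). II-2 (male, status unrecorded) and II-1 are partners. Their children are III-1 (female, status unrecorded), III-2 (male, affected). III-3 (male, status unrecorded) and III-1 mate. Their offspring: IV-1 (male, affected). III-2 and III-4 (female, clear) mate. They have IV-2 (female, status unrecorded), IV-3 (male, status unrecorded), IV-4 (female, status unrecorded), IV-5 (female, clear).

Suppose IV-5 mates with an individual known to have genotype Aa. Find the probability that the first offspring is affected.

IV-5 is clear so carries A and received a from III-2 (aa), so IV-5 is Aa.
The cross gives 1/4 AA : 1/2 Aa : 1/4 aa, so P(offspring is affected) = 1/4.

1/4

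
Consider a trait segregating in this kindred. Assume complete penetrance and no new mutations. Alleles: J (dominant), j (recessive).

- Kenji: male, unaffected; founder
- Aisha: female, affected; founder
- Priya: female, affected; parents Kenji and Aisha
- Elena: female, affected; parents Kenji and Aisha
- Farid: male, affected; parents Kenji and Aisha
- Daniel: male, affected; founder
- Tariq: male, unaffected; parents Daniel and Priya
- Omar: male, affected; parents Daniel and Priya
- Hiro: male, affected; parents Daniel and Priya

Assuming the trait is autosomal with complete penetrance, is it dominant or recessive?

dominant

Daniel and Priya are both affected yet have an unaffected child Tariq. Under a recessive model two affected parents are homozygous and every child would be affected, so the trait cannot be recessive.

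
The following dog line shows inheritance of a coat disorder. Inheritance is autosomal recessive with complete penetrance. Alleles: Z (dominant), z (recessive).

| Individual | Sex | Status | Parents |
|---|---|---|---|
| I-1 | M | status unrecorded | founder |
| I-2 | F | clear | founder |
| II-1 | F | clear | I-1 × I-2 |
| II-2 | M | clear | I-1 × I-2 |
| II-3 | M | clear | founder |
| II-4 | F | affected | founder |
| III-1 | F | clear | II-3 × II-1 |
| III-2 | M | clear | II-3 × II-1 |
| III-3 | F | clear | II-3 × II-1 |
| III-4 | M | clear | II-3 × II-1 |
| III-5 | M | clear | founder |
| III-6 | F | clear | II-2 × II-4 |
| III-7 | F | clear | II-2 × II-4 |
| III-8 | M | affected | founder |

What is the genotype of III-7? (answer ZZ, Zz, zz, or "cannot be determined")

From phenotype alone, III-7 is ZZ or Zz.
III-7 is clear so carries Z and received z from II-4 (zz), so III-7 is Zz.

Zz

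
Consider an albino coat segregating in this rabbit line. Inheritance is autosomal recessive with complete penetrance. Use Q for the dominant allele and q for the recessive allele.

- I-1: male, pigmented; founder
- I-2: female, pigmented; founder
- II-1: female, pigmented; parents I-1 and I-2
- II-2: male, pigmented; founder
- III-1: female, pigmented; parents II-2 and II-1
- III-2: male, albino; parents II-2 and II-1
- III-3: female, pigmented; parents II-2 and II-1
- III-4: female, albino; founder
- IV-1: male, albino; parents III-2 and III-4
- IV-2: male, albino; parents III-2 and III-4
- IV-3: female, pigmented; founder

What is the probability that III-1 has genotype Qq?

II-2 is pigmented so carries Q and passed q to III-2 (qq), so II-2 is Qq.
II-1 is pigmented so carries Q and passed q to III-2 (qq), so II-1 is Qq.
Their cross gives offspring ratios 1/4 QQ : 1/2 Qq : 1/4 qq. Conditioning on III-1 being pigmented, P(Qq) = 1/2 / 3/4 = 2/3.

2/3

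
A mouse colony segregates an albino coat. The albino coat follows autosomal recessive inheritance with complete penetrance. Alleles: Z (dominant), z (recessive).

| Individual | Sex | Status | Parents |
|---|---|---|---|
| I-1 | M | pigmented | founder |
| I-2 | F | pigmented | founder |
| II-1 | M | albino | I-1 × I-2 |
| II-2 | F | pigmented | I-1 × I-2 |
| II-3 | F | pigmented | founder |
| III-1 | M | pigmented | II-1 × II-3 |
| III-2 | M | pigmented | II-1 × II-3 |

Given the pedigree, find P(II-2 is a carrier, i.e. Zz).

I-1 is pigmented so carries Z and passed z to II-1 (zz), so I-1 is Zz.
I-2 is pigmented so carries Z and passed z to II-1 (zz), so I-2 is Zz.
Their cross gives offspring ratios 1/4 ZZ : 1/2 Zz : 1/4 zz. Conditioning on II-2 being pigmented, P(Zz) = 1/2 / 3/4 = 2/3.

2/3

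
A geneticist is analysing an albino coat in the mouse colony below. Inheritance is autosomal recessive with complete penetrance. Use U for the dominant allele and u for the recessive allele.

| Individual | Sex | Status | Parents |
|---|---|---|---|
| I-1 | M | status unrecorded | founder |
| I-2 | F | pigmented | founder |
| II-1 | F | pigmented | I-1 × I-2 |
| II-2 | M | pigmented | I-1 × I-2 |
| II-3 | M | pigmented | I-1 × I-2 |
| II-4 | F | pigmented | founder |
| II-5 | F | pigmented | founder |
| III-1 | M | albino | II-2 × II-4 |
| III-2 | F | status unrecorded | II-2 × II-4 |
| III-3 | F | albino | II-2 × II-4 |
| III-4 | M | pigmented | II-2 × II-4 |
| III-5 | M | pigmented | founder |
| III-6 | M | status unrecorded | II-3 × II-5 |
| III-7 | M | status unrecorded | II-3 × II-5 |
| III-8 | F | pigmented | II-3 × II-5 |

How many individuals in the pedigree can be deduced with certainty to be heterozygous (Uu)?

Obligate heterozygotes: II-2 is pigmented so carries U and passed u to III-1 (uu), so II-2 is Uu; II-4 is pigmented so carries U and passed u to III-1 (uu), so II-4 is Uu.
Every other individual is either homozygous by phenotype or has at least one consistent homozygous assignment, so the count is 2.

2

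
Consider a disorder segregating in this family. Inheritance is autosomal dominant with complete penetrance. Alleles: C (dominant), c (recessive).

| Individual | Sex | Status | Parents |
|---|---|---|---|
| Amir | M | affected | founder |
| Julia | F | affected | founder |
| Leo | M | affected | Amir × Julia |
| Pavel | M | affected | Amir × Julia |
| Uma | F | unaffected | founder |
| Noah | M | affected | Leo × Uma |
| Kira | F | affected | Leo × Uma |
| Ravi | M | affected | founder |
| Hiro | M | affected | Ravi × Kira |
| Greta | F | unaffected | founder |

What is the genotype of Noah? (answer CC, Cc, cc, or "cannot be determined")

From phenotype alone, Noah is CC or Cc.
Noah is affected so carries C and received c from Uma (cc), so Noah is Cc.

Cc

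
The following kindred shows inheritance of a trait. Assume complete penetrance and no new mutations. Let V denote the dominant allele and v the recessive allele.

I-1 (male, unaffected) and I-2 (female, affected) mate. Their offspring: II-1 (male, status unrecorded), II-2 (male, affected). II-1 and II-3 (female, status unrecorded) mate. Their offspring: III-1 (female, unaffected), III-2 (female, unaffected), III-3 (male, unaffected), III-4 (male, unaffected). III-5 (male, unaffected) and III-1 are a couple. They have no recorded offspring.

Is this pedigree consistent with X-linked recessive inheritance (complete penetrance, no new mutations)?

Yes

A consistent assignment under X-linked recessive exists: I-1 X^V Y, I-2 X^v X^v, II-1 X^v Y, II-2 X^v Y, II-3 X^V X^V, III-1 X^V X^v, III-2 X^V X^v, III-3 X^V Y, III-4 X^V Y, III-5 X^V Y.
In this assignment every recorded phenotype matches its genotype and every non-founder's genotype is obtainable from its parents' genotypes, so the pedigree is consistent.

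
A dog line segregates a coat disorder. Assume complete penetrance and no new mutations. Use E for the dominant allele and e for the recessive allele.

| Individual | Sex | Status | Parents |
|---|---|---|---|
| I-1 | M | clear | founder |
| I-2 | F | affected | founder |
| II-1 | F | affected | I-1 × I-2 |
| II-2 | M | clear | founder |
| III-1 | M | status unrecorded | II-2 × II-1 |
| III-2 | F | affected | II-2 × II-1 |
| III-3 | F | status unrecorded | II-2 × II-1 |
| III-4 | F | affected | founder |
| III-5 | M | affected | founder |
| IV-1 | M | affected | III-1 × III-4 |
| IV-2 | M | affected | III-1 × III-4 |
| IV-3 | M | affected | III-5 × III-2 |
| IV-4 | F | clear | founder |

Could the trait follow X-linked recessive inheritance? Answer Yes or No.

No

Under X-linked recessive, II-1 (affected, female) cannot arise from I-1 (clear) × I-2 (affected).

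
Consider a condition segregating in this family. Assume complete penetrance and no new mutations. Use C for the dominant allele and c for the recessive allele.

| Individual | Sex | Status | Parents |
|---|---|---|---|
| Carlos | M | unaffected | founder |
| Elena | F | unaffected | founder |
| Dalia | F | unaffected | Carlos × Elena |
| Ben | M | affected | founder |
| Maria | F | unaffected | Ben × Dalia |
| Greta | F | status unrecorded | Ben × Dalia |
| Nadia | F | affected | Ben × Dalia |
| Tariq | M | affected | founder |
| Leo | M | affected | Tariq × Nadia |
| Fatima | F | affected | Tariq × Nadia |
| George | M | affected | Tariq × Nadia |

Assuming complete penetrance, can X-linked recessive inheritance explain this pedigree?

A consistent assignment under X-linked recessive exists: Carlos X^C Y, Elena X^C X^c, Dalia X^C X^c, Ben X^c Y, Maria X^C X^c, Greta X^C X^c, Nadia X^c X^c, Tariq X^c Y, Leo X^c Y, Fatima X^c X^c, George X^c Y.
In this assignment every recorded phenotype matches its genotype and every non-founder's genotype is obtainable from its parents' genotypes, so the pedigree is consistent.

Yes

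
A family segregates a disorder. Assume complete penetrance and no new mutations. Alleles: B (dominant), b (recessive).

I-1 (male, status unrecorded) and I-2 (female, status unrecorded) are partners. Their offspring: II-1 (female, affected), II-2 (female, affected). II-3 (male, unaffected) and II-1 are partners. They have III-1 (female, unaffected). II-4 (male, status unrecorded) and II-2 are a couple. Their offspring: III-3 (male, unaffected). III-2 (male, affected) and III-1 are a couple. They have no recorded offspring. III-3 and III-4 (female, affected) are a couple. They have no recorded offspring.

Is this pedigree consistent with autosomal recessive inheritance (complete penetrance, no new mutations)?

Yes

A consistent assignment under autosomal recessive exists: I-1 Bb, I-2 Bb, II-1 bb, II-2 bb, II-3 BB, II-4 BB, III-1 Bb, III-2 bb, III-3 Bb, III-4 bb.
In this assignment every recorded phenotype matches its genotype and every non-founder's genotype is obtainable from its parents' genotypes, so the pedigree is consistent.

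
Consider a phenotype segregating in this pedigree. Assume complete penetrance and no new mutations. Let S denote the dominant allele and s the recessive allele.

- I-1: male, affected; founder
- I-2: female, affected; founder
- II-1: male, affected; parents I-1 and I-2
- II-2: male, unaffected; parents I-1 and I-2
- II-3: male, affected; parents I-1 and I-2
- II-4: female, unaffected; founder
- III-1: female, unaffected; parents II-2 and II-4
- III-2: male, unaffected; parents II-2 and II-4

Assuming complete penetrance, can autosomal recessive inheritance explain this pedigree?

No

Under autosomal recessive, II-2 (unaffected, male) cannot arise from I-1 (affected) × I-2 (affected).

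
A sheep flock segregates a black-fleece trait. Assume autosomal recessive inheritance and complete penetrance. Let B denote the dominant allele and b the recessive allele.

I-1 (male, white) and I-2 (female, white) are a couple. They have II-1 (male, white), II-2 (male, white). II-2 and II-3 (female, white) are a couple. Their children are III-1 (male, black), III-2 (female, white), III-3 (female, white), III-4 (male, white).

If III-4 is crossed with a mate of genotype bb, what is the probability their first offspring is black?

1/3

II-2 is white so carries B and passed b to III-1 (bb), so II-2 is Bb.
II-3 is white so carries B and passed b to III-1 (bb), so II-3 is Bb.
III-4 is a white offspring of II-2 (Bb) × II-3 (Bb), whose cross gives 1/4 BB : 1/2 Bb : 1/4 bb; conditioning on being white, III-4 is BB with probability 1/3, Bb with probability 2/3.
Summing over parental genotype combinations, P(offspring is black) = 2/3·1/2 = 1/3.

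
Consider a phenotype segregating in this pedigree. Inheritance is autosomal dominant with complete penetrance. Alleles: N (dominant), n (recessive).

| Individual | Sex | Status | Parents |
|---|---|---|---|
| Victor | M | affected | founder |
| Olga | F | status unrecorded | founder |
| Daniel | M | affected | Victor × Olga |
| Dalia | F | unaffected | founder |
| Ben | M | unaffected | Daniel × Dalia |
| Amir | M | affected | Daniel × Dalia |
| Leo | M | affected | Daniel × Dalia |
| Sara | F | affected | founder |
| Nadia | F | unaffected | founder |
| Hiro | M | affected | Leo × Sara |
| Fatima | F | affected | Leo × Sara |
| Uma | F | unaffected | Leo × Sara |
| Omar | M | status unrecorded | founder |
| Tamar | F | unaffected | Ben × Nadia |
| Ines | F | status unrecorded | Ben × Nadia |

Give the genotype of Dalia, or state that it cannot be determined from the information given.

nn

Dalia is unaffected, so Dalia is nn.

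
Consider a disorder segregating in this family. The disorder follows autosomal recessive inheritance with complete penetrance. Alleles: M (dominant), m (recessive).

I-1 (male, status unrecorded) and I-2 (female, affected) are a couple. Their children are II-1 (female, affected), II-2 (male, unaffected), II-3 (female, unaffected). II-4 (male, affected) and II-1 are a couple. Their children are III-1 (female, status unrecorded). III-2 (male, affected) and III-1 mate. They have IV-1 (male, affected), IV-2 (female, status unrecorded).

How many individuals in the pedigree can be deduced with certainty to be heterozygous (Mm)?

3

Obligate heterozygotes: I-1 passed M to II-2 (Mm, whose m came from I-2) and passed m to II-1 (mm), so I-1 is Mm; II-2 is unaffected so carries M and received m from I-2 (mm), so II-2 is Mm; II-3 is unaffected so carries M and received m from I-2 (mm), so II-3 is Mm.
Every other individual is either homozygous by phenotype or has at least one consistent homozygous assignment, so the count is 3.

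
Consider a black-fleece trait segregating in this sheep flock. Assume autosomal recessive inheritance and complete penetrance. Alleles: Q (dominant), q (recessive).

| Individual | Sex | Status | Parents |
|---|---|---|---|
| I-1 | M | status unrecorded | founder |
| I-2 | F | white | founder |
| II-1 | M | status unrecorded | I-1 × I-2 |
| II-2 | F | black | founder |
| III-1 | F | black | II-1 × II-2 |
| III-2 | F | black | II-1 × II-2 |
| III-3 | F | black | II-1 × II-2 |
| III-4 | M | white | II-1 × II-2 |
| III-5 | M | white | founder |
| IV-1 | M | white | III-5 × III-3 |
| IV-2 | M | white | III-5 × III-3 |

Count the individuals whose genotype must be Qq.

Obligate heterozygotes: II-1 passed Q to III-4 (Qq, whose q came from II-2) and passed q to III-1 (qq), so II-1 is Qq; III-4 is white so carries Q and received q from II-2 (qq), so III-4 is Qq; IV-1 is white so carries Q and received q from III-3 (qq), so IV-1 is Qq; IV-2 is white so carries Q and received q from III-3 (qq), so IV-2 is Qq.
Every other individual is either homozygous by phenotype or has at least one consistent homozygous assignment, so the count is 4.

4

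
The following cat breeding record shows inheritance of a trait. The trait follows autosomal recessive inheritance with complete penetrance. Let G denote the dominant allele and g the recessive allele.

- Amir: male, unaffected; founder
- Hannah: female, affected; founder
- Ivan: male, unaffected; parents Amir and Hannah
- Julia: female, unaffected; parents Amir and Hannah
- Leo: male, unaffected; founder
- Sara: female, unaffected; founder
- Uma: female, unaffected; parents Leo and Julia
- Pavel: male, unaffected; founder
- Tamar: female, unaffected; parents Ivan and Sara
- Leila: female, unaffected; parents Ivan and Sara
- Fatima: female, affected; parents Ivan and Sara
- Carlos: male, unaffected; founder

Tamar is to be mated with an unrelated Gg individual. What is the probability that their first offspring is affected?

1/6

Ivan is unaffected so carries G and received g from Hannah (gg), so Ivan is Gg.
Sara is unaffected so carries G and passed g to Fatima (gg), so Sara is Gg.
Tamar is an unaffected offspring of Ivan (Gg) × Sara (Gg), whose cross gives 1/4 GG : 1/2 Gg : 1/4 gg; conditioning on being unaffected, Tamar is GG with probability 1/3, Gg with probability 2/3.
Summing over parental genotype combinations, P(offspring is affected) = 2/3·1/4 = 1/6.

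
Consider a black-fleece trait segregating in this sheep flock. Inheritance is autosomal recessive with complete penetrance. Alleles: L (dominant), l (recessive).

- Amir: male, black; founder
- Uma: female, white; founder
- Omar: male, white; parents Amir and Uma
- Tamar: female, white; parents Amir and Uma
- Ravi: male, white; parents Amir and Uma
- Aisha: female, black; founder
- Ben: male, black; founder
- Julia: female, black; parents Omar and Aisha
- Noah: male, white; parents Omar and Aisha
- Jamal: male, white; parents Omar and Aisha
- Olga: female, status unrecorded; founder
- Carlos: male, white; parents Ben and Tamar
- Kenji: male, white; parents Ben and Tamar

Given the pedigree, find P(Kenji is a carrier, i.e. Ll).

Kenji is white so carries L and received l from Ben (ll), so Kenji is Ll, giving P(Ll) = 1.

1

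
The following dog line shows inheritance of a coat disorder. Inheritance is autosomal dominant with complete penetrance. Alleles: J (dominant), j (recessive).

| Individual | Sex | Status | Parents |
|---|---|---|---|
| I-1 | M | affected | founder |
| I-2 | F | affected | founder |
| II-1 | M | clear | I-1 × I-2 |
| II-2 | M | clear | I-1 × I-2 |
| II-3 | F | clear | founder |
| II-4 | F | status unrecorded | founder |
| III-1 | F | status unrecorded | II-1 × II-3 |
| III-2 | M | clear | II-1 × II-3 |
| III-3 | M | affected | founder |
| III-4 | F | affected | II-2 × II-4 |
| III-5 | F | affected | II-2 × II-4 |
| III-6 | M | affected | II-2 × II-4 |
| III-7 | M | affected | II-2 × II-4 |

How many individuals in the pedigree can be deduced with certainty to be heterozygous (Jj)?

Obligate heterozygotes: I-1 is affected so carries J and passed j to II-1 (jj), so I-1 is Jj; I-2 is affected so carries J and passed j to II-1 (jj), so I-2 is Jj; III-4 is affected so carries J and received j from II-2 (jj), so III-4 is Jj; III-5 is affected so carries J and received j from II-2 (jj), so III-5 is Jj; III-6 is affected so carries J and received j from II-2 (jj), so III-6 is Jj; III-7 is affected so carries J and received j from II-2 (jj), so III-7 is Jj.
Every other individual is either homozygous by phenotype or has at least one consistent homozygous assignment, so the count is 6.

6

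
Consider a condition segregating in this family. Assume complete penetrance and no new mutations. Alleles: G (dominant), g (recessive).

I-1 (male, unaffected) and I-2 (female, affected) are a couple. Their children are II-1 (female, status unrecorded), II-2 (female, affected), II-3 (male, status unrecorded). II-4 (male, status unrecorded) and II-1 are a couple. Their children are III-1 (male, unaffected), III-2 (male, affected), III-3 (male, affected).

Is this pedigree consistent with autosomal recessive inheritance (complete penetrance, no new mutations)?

Yes

A consistent assignment under autosomal recessive exists: I-1 Gg, I-2 gg, II-1 Gg, II-2 gg, II-3 Gg, II-4 Gg, III-1 GG, III-2 gg, III-3 gg.
In this assignment every recorded phenotype matches its genotype and every non-founder's genotype is obtainable from its parents' genotypes, so the pedigree is consistent.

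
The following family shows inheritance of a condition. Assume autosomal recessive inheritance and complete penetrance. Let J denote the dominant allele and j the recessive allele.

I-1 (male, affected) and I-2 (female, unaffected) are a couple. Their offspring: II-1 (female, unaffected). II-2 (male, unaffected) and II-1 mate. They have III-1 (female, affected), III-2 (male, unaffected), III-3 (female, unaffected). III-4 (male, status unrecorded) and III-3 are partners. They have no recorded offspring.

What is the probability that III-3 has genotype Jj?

2/3

II-2 is unaffected so carries J and passed j to III-1 (jj), so II-2 is Jj.
II-1 is unaffected so carries J and received j from I-1 (jj), so II-1 is Jj.
Their cross gives offspring ratios 1/4 JJ : 1/2 Jj : 1/4 jj. Conditioning on III-3 being unaffected, P(Jj) = 1/2 / 3/4 = 2/3.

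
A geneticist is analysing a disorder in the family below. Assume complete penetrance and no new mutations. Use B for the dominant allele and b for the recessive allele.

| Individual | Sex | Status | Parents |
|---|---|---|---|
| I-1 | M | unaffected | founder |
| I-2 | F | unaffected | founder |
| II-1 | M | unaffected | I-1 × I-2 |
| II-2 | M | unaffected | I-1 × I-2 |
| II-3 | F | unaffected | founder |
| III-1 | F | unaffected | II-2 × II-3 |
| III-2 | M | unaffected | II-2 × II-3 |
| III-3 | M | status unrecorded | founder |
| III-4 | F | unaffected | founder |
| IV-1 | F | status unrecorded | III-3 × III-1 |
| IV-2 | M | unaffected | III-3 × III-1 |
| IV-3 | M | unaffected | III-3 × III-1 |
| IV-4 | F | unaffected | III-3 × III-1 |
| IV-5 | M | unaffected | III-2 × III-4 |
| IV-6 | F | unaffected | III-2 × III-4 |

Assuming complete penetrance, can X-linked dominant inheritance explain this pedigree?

Yes

A consistent assignment under X-linked dominant exists: I-1 X^b Y, I-2 X^b X^b, II-1 X^b Y, II-2 X^b Y, II-3 X^b X^b, III-1 X^b X^b, III-2 X^b Y, III-3 X^b Y, III-4 X^b X^b, IV-1 X^b X^b, IV-2 X^b Y, IV-3 X^b Y, IV-4 X^b X^b, IV-5 X^b Y, IV-6 X^b X^b.
In this assignment every recorded phenotype matches its genotype and every non-founder's genotype is obtainable from its parents' genotypes, so the pedigree is consistent.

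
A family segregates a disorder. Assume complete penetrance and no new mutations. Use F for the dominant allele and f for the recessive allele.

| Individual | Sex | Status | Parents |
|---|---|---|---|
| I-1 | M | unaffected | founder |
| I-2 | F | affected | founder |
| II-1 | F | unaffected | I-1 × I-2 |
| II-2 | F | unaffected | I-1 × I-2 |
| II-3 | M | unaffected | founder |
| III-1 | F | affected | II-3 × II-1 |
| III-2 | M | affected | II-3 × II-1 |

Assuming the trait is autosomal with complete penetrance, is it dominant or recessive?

II-3 and II-1 are both unaffected yet have an affected child III-1. Under dominance, an affected child requires at least one affected parent, so the trait cannot be dominant.

recessive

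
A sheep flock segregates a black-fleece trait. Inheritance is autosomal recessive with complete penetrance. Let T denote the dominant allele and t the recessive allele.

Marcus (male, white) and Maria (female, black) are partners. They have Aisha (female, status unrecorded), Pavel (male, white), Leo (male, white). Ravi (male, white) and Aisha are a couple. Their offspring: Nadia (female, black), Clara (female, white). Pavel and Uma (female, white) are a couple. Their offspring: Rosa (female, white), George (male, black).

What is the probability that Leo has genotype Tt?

Leo is white so carries T and received t from Maria (tt), so Leo is Tt, giving P(Tt) = 1.

1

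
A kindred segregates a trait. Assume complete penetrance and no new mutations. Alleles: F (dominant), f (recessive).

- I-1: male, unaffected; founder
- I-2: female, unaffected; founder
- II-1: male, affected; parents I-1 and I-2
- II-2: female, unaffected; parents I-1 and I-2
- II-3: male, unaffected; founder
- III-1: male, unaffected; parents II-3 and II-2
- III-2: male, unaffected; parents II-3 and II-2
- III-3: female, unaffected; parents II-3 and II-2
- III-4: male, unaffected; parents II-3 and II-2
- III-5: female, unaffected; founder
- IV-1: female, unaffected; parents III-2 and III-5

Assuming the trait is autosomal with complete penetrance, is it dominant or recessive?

recessive

I-1 and I-2 are both unaffected yet have an affected child II-1. Under dominance, an affected child requires at least one affected parent, so the trait cannot be dominant.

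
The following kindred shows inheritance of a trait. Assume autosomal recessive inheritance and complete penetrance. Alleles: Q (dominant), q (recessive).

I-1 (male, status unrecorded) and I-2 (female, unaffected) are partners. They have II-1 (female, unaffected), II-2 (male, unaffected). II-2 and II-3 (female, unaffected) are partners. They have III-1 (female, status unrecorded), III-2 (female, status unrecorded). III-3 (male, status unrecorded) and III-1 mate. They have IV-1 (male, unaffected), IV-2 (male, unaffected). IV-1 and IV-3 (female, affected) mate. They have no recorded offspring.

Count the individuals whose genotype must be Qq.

No individual's genotype is forced to Qq by the pedigree, so the count is 0.

0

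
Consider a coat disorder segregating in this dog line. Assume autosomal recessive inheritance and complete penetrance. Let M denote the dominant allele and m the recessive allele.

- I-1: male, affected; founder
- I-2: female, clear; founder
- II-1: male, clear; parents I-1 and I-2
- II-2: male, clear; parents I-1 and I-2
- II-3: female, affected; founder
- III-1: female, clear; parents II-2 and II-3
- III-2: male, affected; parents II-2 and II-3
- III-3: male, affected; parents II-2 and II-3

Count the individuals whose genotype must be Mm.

3

Obligate heterozygotes: II-1 is clear so carries M and received m from I-1 (mm), so II-1 is Mm; II-2 is clear so carries M and received m from I-1 (mm), so II-2 is Mm; III-1 is clear so carries M and received m from II-3 (mm), so III-1 is Mm.
Every other individual is either homozygous by phenotype or has at least one consistent homozygous assignment, so the count is 3.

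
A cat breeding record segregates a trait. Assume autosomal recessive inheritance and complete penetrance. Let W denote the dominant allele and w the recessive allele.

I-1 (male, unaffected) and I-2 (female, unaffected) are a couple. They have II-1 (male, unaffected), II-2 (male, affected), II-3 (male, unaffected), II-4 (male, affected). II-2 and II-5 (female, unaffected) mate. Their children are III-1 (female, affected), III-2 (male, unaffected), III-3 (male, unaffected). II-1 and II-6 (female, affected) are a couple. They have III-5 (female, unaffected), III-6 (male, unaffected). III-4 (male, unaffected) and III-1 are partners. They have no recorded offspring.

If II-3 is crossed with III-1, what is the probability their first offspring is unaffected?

2/3

I-1 is unaffected so carries W and passed w to II-2 (ww), so I-1 is Ww.
I-2 is unaffected so carries W and passed w to II-2 (ww), so I-2 is Ww.
II-3 is an unaffected offspring of I-1 (Ww) × I-2 (Ww), whose cross gives 1/4 WW : 1/2 Ww : 1/4 ww; conditioning on being unaffected, II-3 is WW with probability 1/3, Ww with probability 2/3.
III-1 is affected, so III-1 is ww.
Summing over parental genotype combinations, P(offspring is unaffected) = 1/3·1 + 2/3·1/2 = 2/3.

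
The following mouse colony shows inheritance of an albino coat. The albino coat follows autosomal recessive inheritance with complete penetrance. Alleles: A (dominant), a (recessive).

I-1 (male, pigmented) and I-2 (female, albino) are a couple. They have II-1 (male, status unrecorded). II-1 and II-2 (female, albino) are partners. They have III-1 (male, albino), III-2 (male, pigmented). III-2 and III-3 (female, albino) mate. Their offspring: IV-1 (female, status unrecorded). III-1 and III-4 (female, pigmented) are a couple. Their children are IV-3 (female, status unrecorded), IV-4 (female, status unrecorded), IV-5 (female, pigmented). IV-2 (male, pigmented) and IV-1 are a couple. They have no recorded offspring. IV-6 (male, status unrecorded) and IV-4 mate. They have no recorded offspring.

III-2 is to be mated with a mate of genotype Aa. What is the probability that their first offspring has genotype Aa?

1/2

III-2 is pigmented so carries A and received a from II-2 (aa), so III-2 is Aa.
The cross gives 1/4 AA : 1/2 Aa : 1/4 aa, so P(offspring has genotype Aa) = 1/2.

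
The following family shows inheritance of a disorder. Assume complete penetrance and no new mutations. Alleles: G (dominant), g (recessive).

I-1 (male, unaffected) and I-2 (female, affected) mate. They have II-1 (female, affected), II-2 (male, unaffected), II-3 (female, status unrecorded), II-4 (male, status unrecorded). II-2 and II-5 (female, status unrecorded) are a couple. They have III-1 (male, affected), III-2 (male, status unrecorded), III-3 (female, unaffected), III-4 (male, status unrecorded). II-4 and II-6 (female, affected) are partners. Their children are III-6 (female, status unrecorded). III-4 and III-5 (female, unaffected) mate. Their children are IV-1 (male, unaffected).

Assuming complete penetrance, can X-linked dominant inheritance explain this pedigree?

Yes

A consistent assignment under X-linked dominant exists: I-1 X^g Y, I-2 X^G X^g, II-1 X^G X^g, II-2 X^g Y, II-3 X^G X^g, II-4 X^G Y, II-5 X^G X^g, II-6 X^G X^G, III-1 X^G Y, III-2 X^G Y, III-3 X^g X^g, III-4 X^G Y, III-5 X^g X^g, III-6 X^G X^G, IV-1 X^g Y.
In this assignment every recorded phenotype matches its genotype and every non-founder's genotype is obtainable from its parents' genotypes, so the pedigree is consistent.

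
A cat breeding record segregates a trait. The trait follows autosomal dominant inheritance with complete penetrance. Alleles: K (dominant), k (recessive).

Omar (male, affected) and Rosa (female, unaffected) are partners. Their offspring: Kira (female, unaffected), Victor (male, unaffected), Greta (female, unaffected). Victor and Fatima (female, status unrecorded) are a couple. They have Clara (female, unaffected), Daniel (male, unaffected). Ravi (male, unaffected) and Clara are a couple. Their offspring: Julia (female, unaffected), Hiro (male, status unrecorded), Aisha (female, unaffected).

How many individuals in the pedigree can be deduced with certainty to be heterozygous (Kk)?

Obligate heterozygotes: Omar is affected so carries K and passed k to Kira (kk), so Omar is Kk.
Every other individual is either homozygous by phenotype or has at least one consistent homozygous assignment, so the count is 1.

1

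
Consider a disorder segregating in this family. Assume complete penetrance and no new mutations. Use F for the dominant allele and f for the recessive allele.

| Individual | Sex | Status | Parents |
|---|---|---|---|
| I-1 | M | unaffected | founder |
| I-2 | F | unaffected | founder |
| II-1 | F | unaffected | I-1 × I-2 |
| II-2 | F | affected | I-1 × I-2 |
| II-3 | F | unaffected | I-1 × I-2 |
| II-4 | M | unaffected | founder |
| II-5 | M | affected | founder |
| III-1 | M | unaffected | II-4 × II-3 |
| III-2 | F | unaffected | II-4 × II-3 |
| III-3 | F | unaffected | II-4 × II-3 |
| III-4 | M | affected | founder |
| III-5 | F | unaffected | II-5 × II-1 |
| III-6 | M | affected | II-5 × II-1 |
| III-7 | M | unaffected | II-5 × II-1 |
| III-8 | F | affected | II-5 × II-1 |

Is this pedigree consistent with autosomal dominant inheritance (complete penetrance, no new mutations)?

Under autosomal dominant, II-2 (affected, female) cannot arise from I-1 (unaffected) × I-2 (unaffected).

No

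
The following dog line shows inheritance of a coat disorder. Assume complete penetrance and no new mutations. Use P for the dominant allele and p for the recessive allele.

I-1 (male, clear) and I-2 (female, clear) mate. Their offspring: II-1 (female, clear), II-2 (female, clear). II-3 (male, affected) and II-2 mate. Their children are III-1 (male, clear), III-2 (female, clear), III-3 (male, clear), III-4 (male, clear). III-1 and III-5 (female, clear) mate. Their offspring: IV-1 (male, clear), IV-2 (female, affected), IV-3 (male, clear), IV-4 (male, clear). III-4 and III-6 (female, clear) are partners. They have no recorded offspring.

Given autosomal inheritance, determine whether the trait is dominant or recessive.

recessive

III-1 and III-5 are both clear yet have an affected child IV-2. Under dominance, an affected child requires at least one affected parent, so the trait cannot be dominant.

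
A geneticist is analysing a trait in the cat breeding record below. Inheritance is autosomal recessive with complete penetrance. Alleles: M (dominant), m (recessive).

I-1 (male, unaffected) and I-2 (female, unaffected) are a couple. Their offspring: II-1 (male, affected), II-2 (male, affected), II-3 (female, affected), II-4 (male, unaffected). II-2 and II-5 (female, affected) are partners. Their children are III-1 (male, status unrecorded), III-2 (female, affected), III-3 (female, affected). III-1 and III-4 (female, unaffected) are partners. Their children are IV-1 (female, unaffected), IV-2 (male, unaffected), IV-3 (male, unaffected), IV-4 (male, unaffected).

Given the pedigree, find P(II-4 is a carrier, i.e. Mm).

2/3

I-1 is unaffected so carries M and passed m to II-1 (mm), so I-1 is Mm.
I-2 is unaffected so carries M and passed m to II-1 (mm), so I-2 is Mm.
Their cross gives offspring ratios 1/4 MM : 1/2 Mm : 1/4 mm. Conditioning on II-4 being unaffected, P(Mm) = 1/2 / 3/4 = 2/3.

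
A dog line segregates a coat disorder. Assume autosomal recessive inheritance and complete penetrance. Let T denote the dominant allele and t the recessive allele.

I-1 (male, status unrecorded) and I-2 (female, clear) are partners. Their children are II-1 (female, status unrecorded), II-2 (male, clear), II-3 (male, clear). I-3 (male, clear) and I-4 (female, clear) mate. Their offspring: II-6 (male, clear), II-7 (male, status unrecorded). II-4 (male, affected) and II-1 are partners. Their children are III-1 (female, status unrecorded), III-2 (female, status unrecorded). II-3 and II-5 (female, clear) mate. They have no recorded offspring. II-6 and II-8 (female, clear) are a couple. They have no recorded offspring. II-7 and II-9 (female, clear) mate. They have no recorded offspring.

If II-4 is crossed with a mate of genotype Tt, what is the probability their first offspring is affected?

II-4 is affected, so II-4 is tt.
The cross gives 1/2 Tt : 1/2 tt, so P(offspring is affected) = 1/2.

1/2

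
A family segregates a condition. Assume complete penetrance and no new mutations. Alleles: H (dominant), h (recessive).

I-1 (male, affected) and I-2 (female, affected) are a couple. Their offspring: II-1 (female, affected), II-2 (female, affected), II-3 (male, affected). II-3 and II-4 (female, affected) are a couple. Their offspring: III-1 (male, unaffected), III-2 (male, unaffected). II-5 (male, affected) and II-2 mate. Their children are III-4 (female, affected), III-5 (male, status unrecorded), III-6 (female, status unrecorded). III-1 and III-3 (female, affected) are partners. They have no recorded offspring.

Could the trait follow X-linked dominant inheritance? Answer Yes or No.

Yes

A consistent assignment under X-linked dominant exists: I-1 X^H Y, I-2 X^H X^H, II-1 X^H X^H, II-2 X^H X^H, II-3 X^H Y, II-4 X^H X^h, II-5 X^H Y, III-1 X^h Y, III-2 X^h Y, III-3 X^H X^H, III-4 X^H X^H, III-5 X^H Y, III-6 X^H X^H.
In this assignment every recorded phenotype matches its genotype and every non-founder's genotype is obtainable from its parents' genotypes, so the pedigree is consistent.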